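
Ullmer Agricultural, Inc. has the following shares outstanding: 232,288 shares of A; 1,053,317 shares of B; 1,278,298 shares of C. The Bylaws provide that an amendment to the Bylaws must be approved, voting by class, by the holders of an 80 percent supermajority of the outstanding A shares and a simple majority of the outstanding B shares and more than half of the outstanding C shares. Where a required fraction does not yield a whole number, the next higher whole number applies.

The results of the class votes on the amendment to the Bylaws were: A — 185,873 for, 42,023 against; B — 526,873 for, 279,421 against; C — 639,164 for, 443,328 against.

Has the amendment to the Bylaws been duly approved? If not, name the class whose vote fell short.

A: 4/5 of 232288 = 185830.40, rounded up to 185831; 185,831 required, 185,873 in favor — approved.
B: a majority of 1053317 is 526659; 526,659 required, 526,873 in favor — approved.
C: a majority of 1278298 is 639150; 639,150 required, 639,164 in favor — approved.

Approved — every class gave the required vote.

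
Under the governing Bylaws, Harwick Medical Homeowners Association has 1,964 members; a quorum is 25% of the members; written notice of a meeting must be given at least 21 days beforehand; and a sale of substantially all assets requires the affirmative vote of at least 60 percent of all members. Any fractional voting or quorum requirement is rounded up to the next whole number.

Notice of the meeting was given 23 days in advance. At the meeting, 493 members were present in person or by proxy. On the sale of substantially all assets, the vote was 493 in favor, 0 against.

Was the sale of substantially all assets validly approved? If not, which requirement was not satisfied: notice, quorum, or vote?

Invalid — vote requirement not satisfied.

Notice: 23 days given; 21 required. Satisfied.
Quorum: 25% of 1,964 = 491; 493 present. Satisfied.
Vote: requires three-fifths of all members (1,964); 3/5 of 1964 = 1178.40, rounded up to 1179, so 1,179 needed; 493 in favor. Not satisfied.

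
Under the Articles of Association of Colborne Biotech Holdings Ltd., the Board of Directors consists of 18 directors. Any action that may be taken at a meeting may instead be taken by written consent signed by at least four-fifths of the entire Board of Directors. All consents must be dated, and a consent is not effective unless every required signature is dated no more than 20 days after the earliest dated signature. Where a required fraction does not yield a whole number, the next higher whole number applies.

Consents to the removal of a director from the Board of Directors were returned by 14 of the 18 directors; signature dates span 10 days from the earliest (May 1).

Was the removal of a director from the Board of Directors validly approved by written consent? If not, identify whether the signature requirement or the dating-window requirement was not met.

Signatures required: at least four-fifths of 18 — 4/5 of 18 = 14.40, rounded up to 15, so 15 needed; 14 signed. Insufficient.
Dating window: the latest signature is 10 days after the earliest; the limit is 20 days. Within the window.

Not effective — insufficient signatures.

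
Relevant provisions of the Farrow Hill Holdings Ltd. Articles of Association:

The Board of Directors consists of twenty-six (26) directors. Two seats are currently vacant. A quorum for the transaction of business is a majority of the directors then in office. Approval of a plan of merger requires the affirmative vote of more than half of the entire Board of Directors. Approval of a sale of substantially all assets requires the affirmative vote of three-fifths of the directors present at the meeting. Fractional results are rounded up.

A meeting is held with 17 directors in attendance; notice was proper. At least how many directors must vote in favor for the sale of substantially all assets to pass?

11

The sale of substantially all assets requires three-fifths of the directors present (17).
3/5 of 17 = 10.20, rounded up to 11.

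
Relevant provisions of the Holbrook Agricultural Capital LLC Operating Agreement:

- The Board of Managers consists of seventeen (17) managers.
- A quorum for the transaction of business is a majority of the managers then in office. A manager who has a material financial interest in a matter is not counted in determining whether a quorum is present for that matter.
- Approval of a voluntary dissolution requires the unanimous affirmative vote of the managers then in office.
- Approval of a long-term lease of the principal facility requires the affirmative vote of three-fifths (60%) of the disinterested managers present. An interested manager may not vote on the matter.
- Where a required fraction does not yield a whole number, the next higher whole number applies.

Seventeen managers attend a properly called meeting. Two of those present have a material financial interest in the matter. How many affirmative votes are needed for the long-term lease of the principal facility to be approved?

The long-term lease of the principal facility requires three-fifths of the disinterested managers present (17 − 2 = 15).
3/5 of 15 = 9.

9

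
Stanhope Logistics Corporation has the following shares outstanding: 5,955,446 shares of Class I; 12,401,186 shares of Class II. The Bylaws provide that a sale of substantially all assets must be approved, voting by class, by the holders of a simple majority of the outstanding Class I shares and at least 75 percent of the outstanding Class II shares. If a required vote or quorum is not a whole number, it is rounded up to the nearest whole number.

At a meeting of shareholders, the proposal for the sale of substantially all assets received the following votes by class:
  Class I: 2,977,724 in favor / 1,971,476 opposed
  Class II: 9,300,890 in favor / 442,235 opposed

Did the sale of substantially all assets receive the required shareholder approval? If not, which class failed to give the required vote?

Approved — every class gave the required vote.

Class I: a majority of 5955446 is 2977724; 2,977,724 required, 2,977,724 in favor — approved.
Class II: 3/4 of 12401186 = 9300889.50, rounded up to 9300890; 9,300,890 required, 9,300,890 in favor — approved.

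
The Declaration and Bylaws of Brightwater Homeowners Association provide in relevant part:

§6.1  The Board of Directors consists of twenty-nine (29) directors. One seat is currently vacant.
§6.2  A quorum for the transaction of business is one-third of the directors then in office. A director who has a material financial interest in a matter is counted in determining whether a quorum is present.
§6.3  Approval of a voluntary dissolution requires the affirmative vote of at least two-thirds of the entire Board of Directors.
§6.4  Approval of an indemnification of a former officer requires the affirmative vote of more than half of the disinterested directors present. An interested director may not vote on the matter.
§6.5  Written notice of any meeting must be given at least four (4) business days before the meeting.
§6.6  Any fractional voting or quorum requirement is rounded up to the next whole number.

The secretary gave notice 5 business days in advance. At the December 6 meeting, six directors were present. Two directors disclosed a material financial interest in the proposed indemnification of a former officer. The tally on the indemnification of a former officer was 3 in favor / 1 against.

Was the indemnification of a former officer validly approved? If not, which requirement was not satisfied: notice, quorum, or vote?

Invalid — quorum requirement not satisfied.

Notice: 5 business days given; 4 required (5 ≥ 4). Satisfied.
Quorum: 6 present (interested directors count toward quorum); quorum is 10. Not satisfied.
Vote: the indemnification of a former officer requires a majority of the disinterested directors present (6 − 2 = 4). A majority of 4 is 3, so 3 affirmative votes are needed; 3 voted in favor. Satisfied. (Moot — without a quorum no business can be validly transacted.)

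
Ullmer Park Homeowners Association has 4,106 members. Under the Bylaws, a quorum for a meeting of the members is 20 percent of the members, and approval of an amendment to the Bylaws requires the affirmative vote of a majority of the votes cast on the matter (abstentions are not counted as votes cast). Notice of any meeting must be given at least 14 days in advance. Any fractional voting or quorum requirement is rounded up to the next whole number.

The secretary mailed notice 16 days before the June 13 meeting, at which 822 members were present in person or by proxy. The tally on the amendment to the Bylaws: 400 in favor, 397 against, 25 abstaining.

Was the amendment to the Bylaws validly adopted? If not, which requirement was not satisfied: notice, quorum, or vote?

Notice: 16 days given; 14 required. Satisfied.
Quorum: 20% of 4,106 = 821.20, rounded up to 822; 822 present. Satisfied.
Vote: requires a majority of the votes cast (822 − 25 abstaining = 797); a majority of 797 is 399, so 399 needed; 400 in favor. Satisfied.

Valid — all requirements satisfied.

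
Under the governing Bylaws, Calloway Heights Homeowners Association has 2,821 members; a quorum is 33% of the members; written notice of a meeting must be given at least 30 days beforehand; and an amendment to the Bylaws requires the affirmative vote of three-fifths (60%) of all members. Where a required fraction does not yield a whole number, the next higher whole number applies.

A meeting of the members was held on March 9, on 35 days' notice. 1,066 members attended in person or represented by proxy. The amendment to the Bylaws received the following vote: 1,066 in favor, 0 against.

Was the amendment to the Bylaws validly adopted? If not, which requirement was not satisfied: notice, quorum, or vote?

Invalid — vote requirement not satisfied.

Notice: 35 days given; 30 required. Satisfied.
Quorum: 33% of 2,821 = 930.93, rounded up to 931; 1,066 present. Satisfied.
Vote: requires three-fifths of all members (2,821); 3/5 of 2821 = 1692.60, rounded up to 1693, so 1,693 needed; 1,066 in favor. Not satisfied.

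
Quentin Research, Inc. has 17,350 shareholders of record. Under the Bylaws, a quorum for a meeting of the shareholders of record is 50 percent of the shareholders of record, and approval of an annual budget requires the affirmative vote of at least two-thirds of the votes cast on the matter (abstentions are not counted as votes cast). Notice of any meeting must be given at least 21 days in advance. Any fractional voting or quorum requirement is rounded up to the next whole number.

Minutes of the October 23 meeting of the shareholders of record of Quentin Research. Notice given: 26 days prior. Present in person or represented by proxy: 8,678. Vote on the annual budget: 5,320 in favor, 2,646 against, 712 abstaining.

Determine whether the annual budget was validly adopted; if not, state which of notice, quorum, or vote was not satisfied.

Notice: 26 days given; 21 required. Satisfied.
Quorum: 50% of 17,350 = 8,675; 8,678 present. Satisfied.
Vote: requires two-thirds of the votes cast (8,678 − 712 abstaining = 7,966); 2/3 of 7966 = 5310.67, rounded up to 5311, so 5,311 needed; 5,320 in favor. Satisfied.

Valid — all requirements satisfied.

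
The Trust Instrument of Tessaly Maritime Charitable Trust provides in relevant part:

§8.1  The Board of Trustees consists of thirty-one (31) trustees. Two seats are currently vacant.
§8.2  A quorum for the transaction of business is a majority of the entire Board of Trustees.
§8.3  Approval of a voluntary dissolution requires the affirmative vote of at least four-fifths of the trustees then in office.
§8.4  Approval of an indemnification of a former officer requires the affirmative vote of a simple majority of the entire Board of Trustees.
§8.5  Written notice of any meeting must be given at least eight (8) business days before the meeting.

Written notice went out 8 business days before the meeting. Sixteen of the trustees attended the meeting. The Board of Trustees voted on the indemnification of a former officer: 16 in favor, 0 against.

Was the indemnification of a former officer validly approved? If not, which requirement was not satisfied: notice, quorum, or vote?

Notice: 8 business days given; 8 required (8 ≥ 8). Satisfied.
Quorum: 16 present; quorum is 16. Satisfied.
Vote: the indemnification of a former officer requires a majority of the entire Board of Trustees (31). A majority of 31 is 16, so 16 affirmative votes are needed; 16 voted in favor. Satisfied.

Valid — all requirements satisfied.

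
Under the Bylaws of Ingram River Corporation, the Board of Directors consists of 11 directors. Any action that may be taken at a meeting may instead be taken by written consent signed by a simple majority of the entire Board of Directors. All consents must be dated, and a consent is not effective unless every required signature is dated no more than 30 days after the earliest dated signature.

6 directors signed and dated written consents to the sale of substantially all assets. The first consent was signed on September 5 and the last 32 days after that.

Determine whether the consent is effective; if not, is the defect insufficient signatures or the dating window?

Not effective — dating-window requirement not satisfied.

Signatures required: a simple majority of 11 — a majority of 11 is 6, so 6 needed; 6 signed. Sufficient.
Dating window: the latest signature is 32 days after the earliest; the limit is 30 days. Outside the window.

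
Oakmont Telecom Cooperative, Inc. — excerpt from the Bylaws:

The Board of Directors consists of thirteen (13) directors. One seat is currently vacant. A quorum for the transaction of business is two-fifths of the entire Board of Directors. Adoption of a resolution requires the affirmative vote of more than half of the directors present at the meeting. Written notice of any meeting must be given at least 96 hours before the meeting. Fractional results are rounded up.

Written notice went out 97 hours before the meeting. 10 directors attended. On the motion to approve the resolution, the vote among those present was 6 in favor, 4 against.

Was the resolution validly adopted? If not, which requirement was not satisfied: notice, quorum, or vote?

Valid — all requirements satisfied.

Notice: 97 hours given; 96 required (97 ≥ 96). Satisfied.
Quorum: 10 present; quorum is 6. Satisfied.
Vote: the resolution requires a majority of the directors present (10). A majority of 10 is 6, so 6 affirmative votes are needed; 6 voted in favor. Satisfied.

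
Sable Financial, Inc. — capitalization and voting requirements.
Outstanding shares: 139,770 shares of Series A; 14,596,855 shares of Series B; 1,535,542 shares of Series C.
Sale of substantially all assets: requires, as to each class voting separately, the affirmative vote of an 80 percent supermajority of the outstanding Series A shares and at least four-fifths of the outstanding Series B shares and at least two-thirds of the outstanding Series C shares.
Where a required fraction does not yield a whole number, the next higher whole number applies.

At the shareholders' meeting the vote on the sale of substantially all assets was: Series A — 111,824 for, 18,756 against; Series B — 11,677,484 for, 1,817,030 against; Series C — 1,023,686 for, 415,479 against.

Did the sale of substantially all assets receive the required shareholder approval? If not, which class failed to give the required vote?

Not approved — the Series C shares did not give the required vote.

Series A: 4/5 of 139770 = 111816; 111,816 required, 111,824 in favor — approved.
Series B: 4/5 of 14596855 = 11677484; 11,677,484 required, 11,677,484 in favor — approved.
Series C: 2/3 of 1535542 = 1023694.67, rounded up to 1023695; 1,023,695 required, 1,023,686 in favor — not approved.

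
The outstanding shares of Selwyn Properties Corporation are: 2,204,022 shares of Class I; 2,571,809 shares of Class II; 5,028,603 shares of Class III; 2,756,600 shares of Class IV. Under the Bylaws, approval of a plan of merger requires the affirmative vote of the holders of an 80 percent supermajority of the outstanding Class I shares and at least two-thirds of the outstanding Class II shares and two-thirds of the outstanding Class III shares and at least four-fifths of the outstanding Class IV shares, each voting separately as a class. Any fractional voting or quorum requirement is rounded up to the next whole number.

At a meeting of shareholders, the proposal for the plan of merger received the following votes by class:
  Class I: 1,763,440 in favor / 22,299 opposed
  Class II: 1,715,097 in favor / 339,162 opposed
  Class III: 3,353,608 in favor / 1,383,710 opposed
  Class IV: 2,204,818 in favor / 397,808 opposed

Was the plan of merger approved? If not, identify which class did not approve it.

Not approved — the Class IV shares did not give the required vote.

Class I: 4/5 of 2204022 = 1763217.60, rounded up to 1763218; 1,763,218 required, 1,763,440 in favor — approved.
Class II: 2/3 of 2571809 = 1714539.33, rounded up to 1714540; 1,714,540 required, 1,715,097 in favor — approved.
Class III: 2/3 of 5028603 = 3352402; 3,352,402 required, 3,353,608 in favor — approved.
Class IV: 4/5 of 2756600 = 2205280; 2,205,280 required, 2,204,818 in favor — not approved.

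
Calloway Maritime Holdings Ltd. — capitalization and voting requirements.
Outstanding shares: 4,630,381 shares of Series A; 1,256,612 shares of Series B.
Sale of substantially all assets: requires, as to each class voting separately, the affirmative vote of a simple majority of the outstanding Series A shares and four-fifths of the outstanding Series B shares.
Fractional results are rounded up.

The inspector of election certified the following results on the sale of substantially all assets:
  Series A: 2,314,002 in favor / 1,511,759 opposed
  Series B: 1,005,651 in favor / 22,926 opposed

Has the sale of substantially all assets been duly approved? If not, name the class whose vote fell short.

Series A: a majority of 4630381 is 2315191; 2,315,191 required, 2,314,002 in favor — not approved.
Series B: 4/5 of 1256612 = 1005289.60, rounded up to 1005290; 1,005,290 required, 1,005,651 in favor — approved.

Not approved — the Series A shares did not give the required vote.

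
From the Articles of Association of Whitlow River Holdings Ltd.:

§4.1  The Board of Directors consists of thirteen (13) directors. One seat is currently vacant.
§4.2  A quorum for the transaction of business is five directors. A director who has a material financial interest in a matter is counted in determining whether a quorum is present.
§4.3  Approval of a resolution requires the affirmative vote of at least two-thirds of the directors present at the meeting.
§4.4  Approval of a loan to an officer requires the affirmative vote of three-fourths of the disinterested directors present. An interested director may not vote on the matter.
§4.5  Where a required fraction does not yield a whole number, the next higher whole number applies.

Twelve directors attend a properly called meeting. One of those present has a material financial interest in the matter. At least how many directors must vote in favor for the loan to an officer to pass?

The loan to an officer requires three-fourths of the disinterested directors present (12 − 1 = 11).
3/4 of 11 = 8.25, rounded up to 9.

9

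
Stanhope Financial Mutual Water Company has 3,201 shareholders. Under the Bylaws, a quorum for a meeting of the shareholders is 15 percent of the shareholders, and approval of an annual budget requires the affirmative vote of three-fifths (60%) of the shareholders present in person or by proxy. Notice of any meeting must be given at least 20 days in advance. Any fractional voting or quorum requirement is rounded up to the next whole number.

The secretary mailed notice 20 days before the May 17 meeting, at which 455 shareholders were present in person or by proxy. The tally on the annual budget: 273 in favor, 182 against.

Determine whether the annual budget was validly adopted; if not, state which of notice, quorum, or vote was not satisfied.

Notice: 20 days given; 20 required. Satisfied.
Quorum: 15% of 3,201 = 480.15, rounded up to 481; 455 present. Not satisfied.
Vote: requires three-fifths of those present (455); 3/5 of 455 = 273, so 273 needed; 273 in favor. Satisfied.

Invalid — quorum requirement not satisfied.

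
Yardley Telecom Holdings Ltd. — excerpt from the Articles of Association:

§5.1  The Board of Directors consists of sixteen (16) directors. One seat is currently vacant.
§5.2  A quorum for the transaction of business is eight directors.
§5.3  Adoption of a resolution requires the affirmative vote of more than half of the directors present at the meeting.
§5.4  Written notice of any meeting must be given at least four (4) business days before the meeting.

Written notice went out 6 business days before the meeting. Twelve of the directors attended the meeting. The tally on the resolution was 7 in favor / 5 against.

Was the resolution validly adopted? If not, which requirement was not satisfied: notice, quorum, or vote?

Notice: 6 business days given; 4 required (6 ≥ 4). Satisfied.
Quorum: 12 present; quorum is 8. Satisfied.
Vote: the resolution requires a majority of the directors present (12). A majority of 12 is 7, so 7 affirmative votes are needed; 7 voted in favor. Satisfied.

Valid — all requirements satisfied.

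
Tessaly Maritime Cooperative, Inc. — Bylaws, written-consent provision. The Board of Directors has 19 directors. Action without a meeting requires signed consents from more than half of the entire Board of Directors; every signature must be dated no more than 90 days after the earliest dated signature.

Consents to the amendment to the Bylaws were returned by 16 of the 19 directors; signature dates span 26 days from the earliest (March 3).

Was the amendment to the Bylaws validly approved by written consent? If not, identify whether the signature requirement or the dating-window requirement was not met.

Effective — both the signature and dating-window requirements are satisfied.

Signatures required: more than half of 19 — a majority of 19 is 10, so 10 needed; 16 signed. Sufficient.
Dating window: the latest signature is 26 days after the earliest; the limit is 90 days. Within the window.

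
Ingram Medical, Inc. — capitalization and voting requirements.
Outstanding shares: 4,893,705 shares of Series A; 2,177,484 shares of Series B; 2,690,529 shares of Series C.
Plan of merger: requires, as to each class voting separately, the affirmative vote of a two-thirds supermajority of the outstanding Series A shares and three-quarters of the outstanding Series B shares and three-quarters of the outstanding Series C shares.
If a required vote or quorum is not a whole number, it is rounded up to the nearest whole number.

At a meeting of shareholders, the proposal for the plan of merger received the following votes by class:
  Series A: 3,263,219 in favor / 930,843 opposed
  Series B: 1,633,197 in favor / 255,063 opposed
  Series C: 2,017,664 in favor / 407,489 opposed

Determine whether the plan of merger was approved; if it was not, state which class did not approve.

Not approved — the Series C shares did not give the required vote.

Series A: 2/3 of 4893705 = 3262470; 3,262,470 required, 3,263,219 in favor — approved.
Series B: 3/4 of 2177484 = 1633113; 1,633,113 required, 1,633,197 in favor — approved.
Series C: 3/4 of 2690529 = 2017896.75, rounded up to 2017897; 2,017,897 required, 2,017,664 in favor — not approved.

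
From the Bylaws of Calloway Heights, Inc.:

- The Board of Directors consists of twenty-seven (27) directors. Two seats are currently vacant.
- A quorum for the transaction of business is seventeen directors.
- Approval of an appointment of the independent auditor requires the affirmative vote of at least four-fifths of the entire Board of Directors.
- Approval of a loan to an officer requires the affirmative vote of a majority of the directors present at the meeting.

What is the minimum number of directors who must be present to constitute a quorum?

The quorum is fixed at 17.

17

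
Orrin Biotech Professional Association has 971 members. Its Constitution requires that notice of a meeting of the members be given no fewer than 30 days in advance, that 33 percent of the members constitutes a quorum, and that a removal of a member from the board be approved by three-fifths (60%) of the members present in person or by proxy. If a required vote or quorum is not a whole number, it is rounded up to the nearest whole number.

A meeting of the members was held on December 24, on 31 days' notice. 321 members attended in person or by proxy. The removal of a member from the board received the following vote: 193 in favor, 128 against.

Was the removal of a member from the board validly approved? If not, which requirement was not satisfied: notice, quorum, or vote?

Notice: 31 days given; 30 required. Satisfied.
Quorum: 33% of 971 = 320.43, rounded up to 321; 321 present. Satisfied.
Vote: requires three-fifths of those present (321); 3/5 of 321 = 192.60, rounded up to 193, so 193 needed; 193 in favor. Satisfied.

Valid — all requirements satisfied.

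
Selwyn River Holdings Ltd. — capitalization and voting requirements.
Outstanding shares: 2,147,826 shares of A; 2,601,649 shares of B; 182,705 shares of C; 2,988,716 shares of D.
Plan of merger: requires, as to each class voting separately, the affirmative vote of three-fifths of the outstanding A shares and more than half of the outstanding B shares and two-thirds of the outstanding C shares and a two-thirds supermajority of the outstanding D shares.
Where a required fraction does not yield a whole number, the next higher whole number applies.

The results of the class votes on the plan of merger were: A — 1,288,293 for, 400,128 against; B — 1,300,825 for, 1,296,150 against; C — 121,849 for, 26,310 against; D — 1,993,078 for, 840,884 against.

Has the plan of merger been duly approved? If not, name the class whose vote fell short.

A: 3/5 of 2147826 = 1288695.60, rounded up to 1288696; 1,288,696 required, 1,288,293 in favor — not approved.
B: a majority of 2601649 is 1300825; 1,300,825 required, 1,300,825 in favor — approved.
C: 2/3 of 182705 = 121803.33, rounded up to 121804; 121,804 required, 121,849 in favor — approved.
D: 2/3 of 2988716 = 1992477.33, rounded up to 1992478; 1,992,478 required, 1,993,078 in favor — approved.

Not approved — the A shares did not give the required vote.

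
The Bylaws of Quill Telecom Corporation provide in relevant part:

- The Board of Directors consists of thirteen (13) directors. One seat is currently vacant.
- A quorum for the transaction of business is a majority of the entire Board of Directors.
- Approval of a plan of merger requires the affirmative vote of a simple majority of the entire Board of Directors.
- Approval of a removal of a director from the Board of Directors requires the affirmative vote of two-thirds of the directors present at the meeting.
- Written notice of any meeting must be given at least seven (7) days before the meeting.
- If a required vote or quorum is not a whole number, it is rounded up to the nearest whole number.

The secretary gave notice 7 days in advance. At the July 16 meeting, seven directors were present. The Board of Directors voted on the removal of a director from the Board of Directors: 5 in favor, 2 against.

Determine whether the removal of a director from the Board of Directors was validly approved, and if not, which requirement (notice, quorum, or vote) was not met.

Notice: 7 days given; 7 required (7 ≥ 7). Satisfied.
Quorum: 7 present; quorum is 7. Satisfied.
Vote: the removal of a director from the Board of Directors requires two-thirds of the directors present (7). 2/3 of 7 = 4.67, rounded up to 5, so 5 affirmative votes are needed; 5 voted in favor. Satisfied.

Valid — all requirements satisfied.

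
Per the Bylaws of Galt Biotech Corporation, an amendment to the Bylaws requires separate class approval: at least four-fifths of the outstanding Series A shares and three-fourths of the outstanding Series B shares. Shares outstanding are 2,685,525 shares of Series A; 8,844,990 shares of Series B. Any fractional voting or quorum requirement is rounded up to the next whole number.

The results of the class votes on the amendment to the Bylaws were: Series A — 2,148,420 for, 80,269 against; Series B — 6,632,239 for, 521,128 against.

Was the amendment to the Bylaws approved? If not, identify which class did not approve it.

Not approved — the Series B shares did not give the required vote.

Series A: 4/5 of 2685525 = 2148420; 2,148,420 required, 2,148,420 in favor — approved.
Series B: 3/4 of 8844990 = 6633742.50, rounded up to 6633743; 6,633,743 required, 6,632,239 in favor — not approved.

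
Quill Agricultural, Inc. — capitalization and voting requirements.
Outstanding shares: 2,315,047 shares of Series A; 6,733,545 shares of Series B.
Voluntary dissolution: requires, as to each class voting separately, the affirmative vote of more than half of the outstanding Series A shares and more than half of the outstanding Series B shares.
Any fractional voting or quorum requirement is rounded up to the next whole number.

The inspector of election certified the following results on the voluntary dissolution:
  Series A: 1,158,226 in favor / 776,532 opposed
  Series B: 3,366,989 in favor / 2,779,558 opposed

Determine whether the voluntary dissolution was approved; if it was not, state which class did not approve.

Approved — every class gave the required vote.

Series A: a majority of 2315047 is 1157524; 1,157,524 required, 1,158,226 in favor — approved.
Series B: a majority of 6733545 is 3366773; 3,366,773 required, 3,366,989 in favor — approved.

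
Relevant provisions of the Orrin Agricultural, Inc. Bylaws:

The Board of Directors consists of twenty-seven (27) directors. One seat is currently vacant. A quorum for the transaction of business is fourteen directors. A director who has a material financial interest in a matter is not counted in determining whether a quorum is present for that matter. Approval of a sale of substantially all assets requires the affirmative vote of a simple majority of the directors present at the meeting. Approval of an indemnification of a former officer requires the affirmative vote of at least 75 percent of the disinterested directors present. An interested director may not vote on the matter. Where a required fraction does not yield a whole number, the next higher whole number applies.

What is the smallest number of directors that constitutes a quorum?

14

The quorum is fixed at 14.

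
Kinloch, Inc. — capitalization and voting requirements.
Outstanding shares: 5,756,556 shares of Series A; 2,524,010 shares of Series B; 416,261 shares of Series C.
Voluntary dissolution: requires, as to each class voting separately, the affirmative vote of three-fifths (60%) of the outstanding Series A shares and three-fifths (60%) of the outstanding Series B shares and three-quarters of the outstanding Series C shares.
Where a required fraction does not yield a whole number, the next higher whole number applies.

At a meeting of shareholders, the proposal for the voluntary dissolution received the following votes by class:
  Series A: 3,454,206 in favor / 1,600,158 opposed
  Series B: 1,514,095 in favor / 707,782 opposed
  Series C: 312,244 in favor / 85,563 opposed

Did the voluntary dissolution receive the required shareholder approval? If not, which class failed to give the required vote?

Not approved — the Series B shares did not give the required vote.

Series A: 3/5 of 5756556 = 3453933.60, rounded up to 3453934; 3,453,934 required, 3,454,206 in favor — approved.
Series B: 3/5 of 2524010 = 1514406; 1,514,406 required, 1,514,095 in favor — not approved.
Series C: 3/4 of 416261 = 312195.75, rounded up to 312196; 312,196 required, 312,244 in favor — approved.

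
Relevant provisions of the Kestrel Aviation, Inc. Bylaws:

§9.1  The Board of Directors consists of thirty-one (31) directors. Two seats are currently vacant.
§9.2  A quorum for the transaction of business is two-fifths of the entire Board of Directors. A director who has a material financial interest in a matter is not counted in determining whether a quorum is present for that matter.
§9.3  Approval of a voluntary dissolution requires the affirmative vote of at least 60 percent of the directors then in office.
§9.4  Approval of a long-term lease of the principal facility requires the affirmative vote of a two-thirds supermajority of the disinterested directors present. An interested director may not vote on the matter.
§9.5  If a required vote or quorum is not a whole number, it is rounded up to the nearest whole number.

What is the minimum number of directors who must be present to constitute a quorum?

2/5 of 31 = 12.40, rounded up to 13.

13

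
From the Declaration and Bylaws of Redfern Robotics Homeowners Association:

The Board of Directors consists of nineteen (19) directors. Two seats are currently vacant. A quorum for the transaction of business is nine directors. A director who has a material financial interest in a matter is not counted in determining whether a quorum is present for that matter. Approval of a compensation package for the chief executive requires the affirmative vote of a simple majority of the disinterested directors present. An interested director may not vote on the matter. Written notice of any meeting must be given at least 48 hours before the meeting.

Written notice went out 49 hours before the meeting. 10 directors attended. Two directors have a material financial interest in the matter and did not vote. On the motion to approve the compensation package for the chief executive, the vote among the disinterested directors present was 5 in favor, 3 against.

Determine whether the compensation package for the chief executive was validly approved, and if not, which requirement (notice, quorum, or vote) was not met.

Notice: 49 hours given; 48 required (49 ≥ 48). Satisfied.
Quorum: 10 present, but the 2 interested directors do not count, leaving 8. Quorum is 9. Not satisfied.
Vote: the compensation package for the chief executive requires a majority of the disinterested directors present (10 − 2 = 8). A majority of 8 is 5, so 5 affirmative votes are needed; 5 voted in favor. Satisfied. (Moot — without a quorum no business can be validly transacted.)

Invalid — quorum requirement not satisfied.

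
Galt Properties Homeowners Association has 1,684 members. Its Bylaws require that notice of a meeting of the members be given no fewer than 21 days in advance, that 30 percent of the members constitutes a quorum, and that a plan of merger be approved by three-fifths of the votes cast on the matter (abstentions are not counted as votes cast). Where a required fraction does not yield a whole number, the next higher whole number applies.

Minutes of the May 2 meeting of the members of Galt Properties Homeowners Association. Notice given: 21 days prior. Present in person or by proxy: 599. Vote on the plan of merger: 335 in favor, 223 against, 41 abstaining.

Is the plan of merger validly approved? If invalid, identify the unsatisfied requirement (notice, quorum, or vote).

Valid — all requirements satisfied.

Notice: 21 days given; 21 required. Satisfied.
Quorum: 30% of 1,684 = 505.20, rounded up to 506; 599 present. Satisfied.
Vote: requires three-fifths of the votes cast (599 − 41 abstaining = 558); 3/5 of 558 = 334.80, rounded up to 335, so 335 needed; 335 in favor. Satisfied.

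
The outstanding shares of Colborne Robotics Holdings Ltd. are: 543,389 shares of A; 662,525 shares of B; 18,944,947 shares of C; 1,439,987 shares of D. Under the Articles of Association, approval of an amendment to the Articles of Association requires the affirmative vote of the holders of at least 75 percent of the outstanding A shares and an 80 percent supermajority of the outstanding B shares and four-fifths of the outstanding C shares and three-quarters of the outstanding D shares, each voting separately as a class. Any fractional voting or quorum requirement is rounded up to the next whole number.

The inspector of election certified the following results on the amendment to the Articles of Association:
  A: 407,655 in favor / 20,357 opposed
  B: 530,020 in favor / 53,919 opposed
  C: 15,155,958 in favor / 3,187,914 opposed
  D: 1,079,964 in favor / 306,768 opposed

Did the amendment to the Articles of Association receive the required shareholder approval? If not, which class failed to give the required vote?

Not approved — the D shares did not give the required vote.

A: 3/4 of 543389 = 407541.75, rounded up to 407542; 407,542 required, 407,655 in favor — approved.
B: 4/5 of 662525 = 530020; 530,020 required, 530,020 in favor — approved.
C: 4/5 of 18944947 = 15155957.60, rounded up to 15155958; 15,155,958 required, 15,155,958 in favor — approved.
D: 3/4 of 1439987 = 1079990.25, rounded up to 1079991; 1,079,991 required, 1,079,964 in favor — not approved.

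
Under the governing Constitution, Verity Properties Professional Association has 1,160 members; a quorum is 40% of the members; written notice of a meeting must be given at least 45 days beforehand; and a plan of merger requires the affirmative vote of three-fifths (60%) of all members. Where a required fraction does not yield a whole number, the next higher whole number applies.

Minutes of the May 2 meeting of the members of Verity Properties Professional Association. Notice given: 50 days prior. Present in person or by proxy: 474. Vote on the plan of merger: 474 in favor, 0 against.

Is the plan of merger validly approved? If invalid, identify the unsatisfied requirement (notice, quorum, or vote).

Invalid — vote requirement not satisfied.

Notice: 50 days given; 45 required. Satisfied.
Quorum: 40% of 1,160 = 464; 474 present. Satisfied.
Vote: requires three-fifths of all members (1,160); 3/5 of 1160 = 696, so 696 needed; 474 in favor. Not satisfied.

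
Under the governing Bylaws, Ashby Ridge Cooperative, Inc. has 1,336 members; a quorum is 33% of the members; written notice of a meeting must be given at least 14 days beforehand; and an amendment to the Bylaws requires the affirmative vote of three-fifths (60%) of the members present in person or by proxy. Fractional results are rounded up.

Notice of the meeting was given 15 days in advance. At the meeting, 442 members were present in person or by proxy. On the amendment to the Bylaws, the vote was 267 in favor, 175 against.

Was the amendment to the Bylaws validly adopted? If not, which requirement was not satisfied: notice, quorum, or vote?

Notice: 15 days given; 14 required. Satisfied.
Quorum: 33% of 1,336 = 440.88, rounded up to 441; 442 present. Satisfied.
Vote: requires three-fifths of those present (442); 3/5 of 442 = 265.20, rounded up to 266, so 266 needed; 267 in favor. Satisfied.

Valid — all requirements satisfied.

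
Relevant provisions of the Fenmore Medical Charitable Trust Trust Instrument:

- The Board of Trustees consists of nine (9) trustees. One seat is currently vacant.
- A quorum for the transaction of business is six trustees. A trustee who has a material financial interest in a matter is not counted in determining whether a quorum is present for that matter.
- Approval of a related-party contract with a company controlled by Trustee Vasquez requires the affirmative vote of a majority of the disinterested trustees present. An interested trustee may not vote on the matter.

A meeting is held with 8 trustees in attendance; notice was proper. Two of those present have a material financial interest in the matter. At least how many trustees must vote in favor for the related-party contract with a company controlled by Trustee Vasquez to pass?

4

The related-party contract with a company controlled by Trustee Vasquez requires a majority of the disinterested trustees present (8 − 2 = 6).
A majority of 6 is 4.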